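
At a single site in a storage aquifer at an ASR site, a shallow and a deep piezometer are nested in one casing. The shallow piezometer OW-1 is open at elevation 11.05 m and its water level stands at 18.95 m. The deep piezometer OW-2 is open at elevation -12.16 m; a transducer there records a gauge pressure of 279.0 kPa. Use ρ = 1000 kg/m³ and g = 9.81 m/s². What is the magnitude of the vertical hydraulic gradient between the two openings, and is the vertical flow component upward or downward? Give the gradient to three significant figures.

Total head at OW-1: h = 18.95 m (water level in the standpipe).
Pressure head at OW-2: ψ = P/(ρg) = 279.0×1000 / (1000 × 9.81) = 28.44 m.
Total head at OW-2: h = z + ψ = -12.16 + 28.44 = 16.28 m.
Δh = h(OW-1) − h(OW-2) = 18.95 − 16.28 = 2.67 m.
Vertical separation Δz = 11.05 − (-12.16) = 23.21 m.
|i_v| = |Δh| / Δz = 2.67 / 23.21 = 0.115.
Head is higher in the shallow piezometer, so vertical flow is downward (recharge condition).

|i_v| ≈ 0.115; vertical flow is downward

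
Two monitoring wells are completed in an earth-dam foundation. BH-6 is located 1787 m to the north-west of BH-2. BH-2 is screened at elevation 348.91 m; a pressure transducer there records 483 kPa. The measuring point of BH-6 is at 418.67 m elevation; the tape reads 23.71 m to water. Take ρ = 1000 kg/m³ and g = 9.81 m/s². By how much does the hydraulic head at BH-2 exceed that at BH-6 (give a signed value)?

Δh ≈ 3.19 m

Pressure head at BH-2: ψ = P/(ρg) = 483×1000 / (1000 × 9.81) = 49.24 m.
Total head at BH-2: h = z + ψ = 348.91 + 49.24 = 398.15 m.
Total head at BH-6: h = 418.67 − 23.71 = 394.96 m.
Head difference: h(BH-2) − h(BH-6) = 398.15 − 394.96 = 3.19 m.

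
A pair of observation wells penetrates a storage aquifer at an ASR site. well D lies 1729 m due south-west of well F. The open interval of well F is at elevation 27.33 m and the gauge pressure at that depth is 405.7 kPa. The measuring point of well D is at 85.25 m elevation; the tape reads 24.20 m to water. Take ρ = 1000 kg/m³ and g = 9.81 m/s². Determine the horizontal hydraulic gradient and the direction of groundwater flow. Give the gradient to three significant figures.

Pressure head at well F: ψ = P/(ρg) = 405.7×1000 / (1000 × 9.81) = 41.36 m.
Total head at well F: h = z + ψ = 27.33 + 41.36 = 68.69 m.
Total head at well D: h = 85.25 − 24.20 = 61.05 m.
Head difference: h(well F) − h(well D) = 68.69 − 61.05 = 7.64 m.
Hydraulic gradient: i = |Δh| / L = 7.64 / 1729 = 0.00442.
Flow is from higher to lower head: from well F toward well D, i.e. toward the south-west.

i ≈ 0.00442; groundwater flows toward the south-west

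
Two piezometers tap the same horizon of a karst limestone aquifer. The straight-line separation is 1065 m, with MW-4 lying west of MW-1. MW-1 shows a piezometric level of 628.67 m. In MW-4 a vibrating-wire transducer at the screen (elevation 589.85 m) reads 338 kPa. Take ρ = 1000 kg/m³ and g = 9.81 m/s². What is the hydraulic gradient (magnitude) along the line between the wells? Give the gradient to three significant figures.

i ≈ 0.00410

Total head at MW-1: h = 628.67 m (water level in the piezometer is the total head).
Pressure head at MW-4: ψ = P/(ρg) = 338×1000 / (1000 × 9.81) = 34.45 m.
Total head at MW-4: h = z + ψ = 589.85 + 34.45 = 624.30 m.
Head difference: h(MW-1) − h(MW-4) = 628.67 − 624.30 = 4.37 m.
Hydraulic gradient: i = |Δh| / L = 4.37 / 1065 = 0.00410.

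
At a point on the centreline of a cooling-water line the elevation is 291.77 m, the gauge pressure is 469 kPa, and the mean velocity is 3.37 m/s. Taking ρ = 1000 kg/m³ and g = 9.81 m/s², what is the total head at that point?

Pressure head ψ = P/(ρg) = 469×1000 / (1000 × 9.81) = 47.81 m.
Velocity head = v²/(2g) = 3.37² / (2 × 9.81) = 0.579 m.
h = z + ψ + v²/(2g) = 291.77 + 47.81 + 0.579 = 340.16 m.

h ≈ 340.16 m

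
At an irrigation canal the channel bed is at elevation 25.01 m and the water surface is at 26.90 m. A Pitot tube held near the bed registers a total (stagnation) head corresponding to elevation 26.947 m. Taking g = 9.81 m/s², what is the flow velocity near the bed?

Near the bed, under hydrostatic conditions, the piezometric head (z + ψ) equals the free-surface elevation, 26.90 m.
Velocity head = total − piezometric = 26.947 − 26.90 = 0.047 m.
v = √(2g·h_v) = √(2 × 9.81 × 0.047) = 0.960 m/s.

v ≈ 0.960 m/s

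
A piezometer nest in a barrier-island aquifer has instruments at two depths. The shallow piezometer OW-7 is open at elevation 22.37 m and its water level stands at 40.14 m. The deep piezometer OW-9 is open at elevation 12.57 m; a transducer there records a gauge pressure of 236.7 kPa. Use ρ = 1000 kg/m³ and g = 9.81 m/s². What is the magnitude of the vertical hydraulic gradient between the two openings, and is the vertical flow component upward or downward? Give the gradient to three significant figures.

|i_v| ≈ 0.351; vertical flow is downward

Total head at OW-7: h = 40.14 m (water level in the standpipe).
Pressure head at OW-9: ψ = P/(ρg) = 236.7×1000 / (1000 × 9.81) = 24.13 m.
Total head at OW-9: h = z + ψ = 12.57 + 24.13 = 36.70 m.
Δh = h(OW-7) − h(OW-9) = 40.14 − 36.70 = 3.44 m.
Vertical separation Δz = 22.37 − 12.57 = 9.80 m.
|i_v| = |Δh| / Δz = 3.44 / 9.80 = 0.351.
Head is higher in the shallow piezometer, so vertical flow is downward (recharge condition).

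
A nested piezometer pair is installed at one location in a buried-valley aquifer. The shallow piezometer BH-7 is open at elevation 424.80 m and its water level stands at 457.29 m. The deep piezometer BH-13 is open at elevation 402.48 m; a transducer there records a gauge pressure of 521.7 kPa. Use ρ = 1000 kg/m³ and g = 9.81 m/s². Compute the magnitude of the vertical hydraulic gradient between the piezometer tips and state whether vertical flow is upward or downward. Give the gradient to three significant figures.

Total head at BH-7: h = 457.29 m (water level in the standpipe).
Pressure head at BH-13: ψ = P/(ρg) = 521.7×1000 / (1000 × 9.81) = 53.18 m.
Total head at BH-13: h = z + ψ = 402.48 + 53.18 = 455.66 m.
Δh = h(BH-7) − h(BH-13) = 457.29 − 455.66 = 1.63 m.
Vertical separation Δz = 424.80 − 402.48 = 22.32 m.
|i_v| = |Δh| / Δz = 1.63 / 22.32 = 0.0730.
Head is higher in the shallow piezometer, so vertical flow is downward (recharge condition).

|i_v| ≈ 0.0730; vertical flow is downward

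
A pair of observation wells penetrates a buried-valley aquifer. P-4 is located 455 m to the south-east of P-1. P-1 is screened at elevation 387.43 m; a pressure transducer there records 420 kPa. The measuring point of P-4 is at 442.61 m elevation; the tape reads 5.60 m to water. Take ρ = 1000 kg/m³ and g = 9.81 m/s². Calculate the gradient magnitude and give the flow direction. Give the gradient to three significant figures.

Pressure head at P-1: ψ = P/(ρg) = 420×1000 / (1000 × 9.81) = 42.81 m.
Total head at P-1: h = z + ψ = 387.43 + 42.81 = 430.24 m.
Total head at P-4: h = 442.61 − 5.60 = 437.01 m.
Head difference: h(P-1) − h(P-4) = 430.24 − 437.01 = -6.77 m.
Hydraulic gradient: i = |Δh| / L = 6.77 / 455 = 0.0149.
Flow is from higher to lower head: from P-4 toward P-1, i.e. toward the north-west.

i ≈ 0.0149; groundwater flows toward the north-west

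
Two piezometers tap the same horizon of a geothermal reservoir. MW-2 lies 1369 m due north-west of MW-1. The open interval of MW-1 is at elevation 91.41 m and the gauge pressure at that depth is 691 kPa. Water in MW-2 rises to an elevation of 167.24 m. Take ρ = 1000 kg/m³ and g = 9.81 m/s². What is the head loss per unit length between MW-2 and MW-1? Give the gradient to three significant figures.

i ≈ 0.00394 m/m

Pressure head at MW-1: ψ = P/(ρg) = 691×1000 / (1000 × 9.81) = 70.44 m.
Total head at MW-1: h = z + ψ = 91.41 + 70.44 = 161.85 m.
Total head at MW-2: h = 167.24 m (water level in the piezometer is the total head).
Head difference: h(MW-1) − h(MW-2) = 161.85 − 167.24 = -5.39 m.
Hydraulic gradient: i = |Δh| / L = 5.39 / 1369 = 0.00394.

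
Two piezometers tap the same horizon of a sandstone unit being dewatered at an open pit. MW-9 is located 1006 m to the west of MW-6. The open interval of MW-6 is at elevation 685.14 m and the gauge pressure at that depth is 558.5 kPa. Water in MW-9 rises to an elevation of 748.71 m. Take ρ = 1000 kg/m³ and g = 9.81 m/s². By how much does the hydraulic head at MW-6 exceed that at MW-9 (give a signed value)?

Pressure head at MW-6: ψ = P/(ρg) = 558.5×1000 / (1000 × 9.81) = 56.93 m.
Total head at MW-6: h = z + ψ = 685.14 + 56.93 = 742.07 m.
Total head at MW-9: h = 748.71 m (water level in the piezometer is the total head).
Head difference: h(MW-6) − h(MW-9) = 742.07 − 748.71 = -6.64 m.

Δh ≈ -6.64 m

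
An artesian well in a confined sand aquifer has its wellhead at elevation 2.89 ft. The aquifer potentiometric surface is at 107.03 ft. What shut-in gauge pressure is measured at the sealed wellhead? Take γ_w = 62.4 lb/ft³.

P ≈ 45.1 psi

Head above the cap: Δh = 107.03 − 2.89 = 104.14 ft.
P = γΔh/144 = 62.4 × 104.14 / 144 = 45.1 psi.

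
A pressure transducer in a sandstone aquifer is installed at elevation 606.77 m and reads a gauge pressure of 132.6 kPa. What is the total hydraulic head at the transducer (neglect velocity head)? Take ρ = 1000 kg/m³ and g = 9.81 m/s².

ψ = P/(ρg) = 132.6×1000 / (1000 × 9.81) = 13.52 m.
h = z + ψ = 606.77 + 13.52 = 620.29 m.

h ≈ 620.29 m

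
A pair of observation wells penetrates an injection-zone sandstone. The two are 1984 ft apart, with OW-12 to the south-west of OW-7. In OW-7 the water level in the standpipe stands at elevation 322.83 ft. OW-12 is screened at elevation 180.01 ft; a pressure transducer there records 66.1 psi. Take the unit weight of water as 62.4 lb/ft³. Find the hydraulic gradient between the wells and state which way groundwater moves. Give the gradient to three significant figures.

Total head at OW-7: h = 322.83 ft (water level in the piezometer is the total head).
Pressure head at OW-12: ψ = 144·P/γ = 144 × 66.1 / 62.4 = 152.54 ft.
Total head at OW-12: h = z + ψ = 180.01 + 152.54 = 332.55 ft.
Head difference: h(OW-7) − h(OW-12) = 322.83 − 332.55 = -9.72 ft.
Hydraulic gradient: i = |Δh| / L = 9.72 / 1984 = 0.00490.
Flow is from higher to lower head: from OW-12 toward OW-7, i.e. toward the north-east.

i ≈ 0.00490; groundwater flows toward the north-east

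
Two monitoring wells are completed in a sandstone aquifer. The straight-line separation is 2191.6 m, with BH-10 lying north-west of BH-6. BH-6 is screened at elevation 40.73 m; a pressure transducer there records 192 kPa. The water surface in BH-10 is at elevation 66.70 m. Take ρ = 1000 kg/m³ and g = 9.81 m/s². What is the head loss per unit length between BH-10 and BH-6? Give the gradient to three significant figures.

i ≈ 0.00292 m/m

Pressure head at BH-6: ψ = P/(ρg) = 192×1000 / (1000 × 9.81) = 19.57 m.
Total head at BH-6: h = z + ψ = 40.73 + 19.57 = 60.30 m.
Total head at BH-10: h = 66.70 m (water level in the piezometer is the total head).
Head difference: h(BH-6) − h(BH-10) = 60.30 − 66.70 = -6.40 m.
Hydraulic gradient: i = |Δh| / L = 6.40 / 2191.6 = 0.00292.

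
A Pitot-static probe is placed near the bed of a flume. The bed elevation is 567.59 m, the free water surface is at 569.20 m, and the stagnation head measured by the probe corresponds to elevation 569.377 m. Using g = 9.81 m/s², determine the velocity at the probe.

v ≈ 1.86 m/s

Near the bed, under hydrostatic conditions, the piezometric head (z + ψ) equals the free-surface elevation, 569.20 m.
Velocity head = total − piezometric = 569.377 − 569.20 = 0.177 m.
v = √(2g·h_v) = √(2 × 9.81 × 0.177) = 1.86 m/s.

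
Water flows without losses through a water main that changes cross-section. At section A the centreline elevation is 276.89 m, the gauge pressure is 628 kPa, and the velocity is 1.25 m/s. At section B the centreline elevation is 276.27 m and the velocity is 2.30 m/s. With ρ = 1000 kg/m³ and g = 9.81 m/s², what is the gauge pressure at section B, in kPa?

P₂ ≈ 632 kPa

Pressure head at A: ψ₁ = P₁/(ρg) = 628×1000 / (1000 × 9.81) = 64.02 m.
Velocity heads: v₁²/2g = 1.25²/19.62 = 0.080 m; v₂²/2g = 2.30²/19.62 = 0.270 m.
Total head H = z₁ + ψ₁ + v₁²/2g = 276.89 + 64.02 + 0.080 = 340.99 m.
ψ₂ = H − z₂ − v₂²/2g = 340.99 − 276.27 − 0.270 = 64.45 m.
P₂ = ρgψ₂ = 1000 × 9.81 × 64.45 ≈ 632 kPa.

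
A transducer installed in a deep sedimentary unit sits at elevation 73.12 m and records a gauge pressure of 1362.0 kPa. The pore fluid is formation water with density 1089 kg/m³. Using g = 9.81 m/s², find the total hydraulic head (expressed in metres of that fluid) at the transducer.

ψ = P/(ρg) = 1362.0×1000 / (1089 × 9.81) = 127.49 m.
h = z + ψ = 73.12 + 127.49 = 200.61 m.

h ≈ 200.61 m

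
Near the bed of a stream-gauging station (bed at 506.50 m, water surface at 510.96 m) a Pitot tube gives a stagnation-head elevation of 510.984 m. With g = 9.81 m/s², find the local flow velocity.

v ≈ 0.686 m/s

Near the bed, under hydrostatic conditions, the piezometric head (z + ψ) equals the free-surface elevation, 510.96 m.
Velocity head = total − piezometric = 510.984 − 510.96 = 0.024 m.
v = √(2g·h_v) = √(2 × 9.81 × 0.024) = 0.686 m/s.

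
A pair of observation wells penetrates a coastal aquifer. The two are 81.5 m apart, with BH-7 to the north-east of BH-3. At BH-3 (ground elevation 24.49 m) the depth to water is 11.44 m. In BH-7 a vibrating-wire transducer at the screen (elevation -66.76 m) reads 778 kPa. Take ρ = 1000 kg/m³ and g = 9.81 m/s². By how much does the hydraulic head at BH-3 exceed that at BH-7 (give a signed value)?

Δh ≈ 0.50 m

Total head at BH-3: h = 24.49 − 11.44 = 13.05 m.
Pressure head at BH-7: ψ = P/(ρg) = 778×1000 / (1000 × 9.81) = 79.31 m.
Total head at BH-7: h = z + ψ = -66.76 + 79.31 = 12.55 m.
Head difference: h(BH-3) − h(BH-7) = 13.05 − 12.55 = 0.50 m.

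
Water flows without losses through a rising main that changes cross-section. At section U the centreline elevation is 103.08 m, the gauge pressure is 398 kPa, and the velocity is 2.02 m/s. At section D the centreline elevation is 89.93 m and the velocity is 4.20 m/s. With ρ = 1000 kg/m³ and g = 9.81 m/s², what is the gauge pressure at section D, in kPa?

Pressure head at U: ψ₁ = P₁/(ρg) = 398×1000 / (1000 × 9.81) = 40.57 m.
Velocity heads: v₁²/2g = 2.02²/19.62 = 0.208 m; v₂²/2g = 4.20²/19.62 = 0.899 m.
Total head H = z₁ + ψ₁ + v₁²/2g = 103.08 + 40.57 + 0.208 = 143.86 m.
ψ₂ = H − z₂ − v₂²/2g = 143.86 − 89.93 − 0.899 = 53.03 m.
P₂ = ρgψ₂ = 1000 × 9.81 × 53.03 ≈ 520 kPa.

P₂ ≈ 520 kPa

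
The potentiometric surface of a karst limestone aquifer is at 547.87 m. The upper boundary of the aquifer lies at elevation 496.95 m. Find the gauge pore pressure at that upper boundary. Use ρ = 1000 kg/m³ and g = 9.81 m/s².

Pressure head at the aquifer top: ψ = h − z = 547.87 − 496.95 = 50.92 m.
P = ρgψ = 1000 × 9.81 × 50.92 = 499525 Pa ≈ 500 kPa.

P ≈ 500 kPa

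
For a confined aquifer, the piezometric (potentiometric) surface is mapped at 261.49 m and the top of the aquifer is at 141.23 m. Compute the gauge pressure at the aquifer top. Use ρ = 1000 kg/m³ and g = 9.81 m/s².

Pressure head at the aquifer top: ψ = h − z = 261.49 − 141.23 = 120.26 m.
P = ρgψ = 1000 × 9.81 × 120.26 = 1179751 Pa ≈ 1180 kPa.

P ≈ 1180 kPa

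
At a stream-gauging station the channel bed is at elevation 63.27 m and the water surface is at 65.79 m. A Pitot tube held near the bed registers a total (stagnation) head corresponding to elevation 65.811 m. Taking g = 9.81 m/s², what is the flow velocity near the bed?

Near the bed, under hydrostatic conditions, the piezometric head (z + ψ) equals the free-surface elevation, 65.79 m.
Velocity head = total − piezometric = 65.811 − 65.79 = 0.021 m.
v = √(2g·h_v) = √(2 × 9.81 × 0.021) = 0.642 m/s.

v ≈ 0.642 m/s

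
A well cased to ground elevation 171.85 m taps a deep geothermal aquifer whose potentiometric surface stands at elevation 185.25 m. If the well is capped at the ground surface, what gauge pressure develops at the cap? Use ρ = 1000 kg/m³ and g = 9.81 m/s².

P ≈ 131 kPa

Head above the cap: Δh = 185.25 − 171.85 = 13.40 m.
P = ρgΔh = 1000 × 9.81 × 13.40 = 131454 Pa ≈ 131 kPa.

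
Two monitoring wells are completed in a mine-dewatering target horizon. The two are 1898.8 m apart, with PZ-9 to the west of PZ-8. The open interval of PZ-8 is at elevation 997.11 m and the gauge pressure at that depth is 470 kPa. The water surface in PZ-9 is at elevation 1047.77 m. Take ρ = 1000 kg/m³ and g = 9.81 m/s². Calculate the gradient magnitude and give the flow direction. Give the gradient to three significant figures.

i ≈ 0.00145; groundwater flows toward the east

Pressure head at PZ-8: ψ = P/(ρg) = 470×1000 / (1000 × 9.81) = 47.91 m.
Total head at PZ-8: h = z + ψ = 997.11 + 47.91 = 1045.02 m.
Total head at PZ-9: h = 1047.77 m (water level in the piezometer is the total head).
Head difference: h(PZ-8) − h(PZ-9) = 1045.02 − 1047.77 = -2.75 m.
Hydraulic gradient: i = |Δh| / L = 2.75 / 1898.8 = 0.00145.
Flow is from higher to lower head: from PZ-9 toward PZ-8, i.e. toward the east.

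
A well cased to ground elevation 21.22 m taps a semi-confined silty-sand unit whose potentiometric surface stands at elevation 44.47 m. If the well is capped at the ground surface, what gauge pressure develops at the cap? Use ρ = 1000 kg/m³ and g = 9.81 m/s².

P ≈ 228 kPa

Head above the cap: Δh = 44.47 − 21.22 = 23.25 m.
P = ρgΔh = 1000 × 9.81 × 23.25 = 228082 Pa ≈ 228 kPa.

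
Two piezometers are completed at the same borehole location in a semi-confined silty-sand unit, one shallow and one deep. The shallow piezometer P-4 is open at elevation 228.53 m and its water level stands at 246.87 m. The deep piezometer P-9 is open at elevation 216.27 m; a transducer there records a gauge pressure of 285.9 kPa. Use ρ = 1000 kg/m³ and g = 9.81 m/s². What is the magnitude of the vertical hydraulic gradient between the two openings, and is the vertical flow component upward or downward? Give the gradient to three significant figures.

Total head at P-4: h = 246.87 m (water level in the standpipe).
Pressure head at P-9: ψ = P/(ρg) = 285.9×1000 / (1000 × 9.81) = 29.14 m.
Total head at P-9: h = z + ψ = 216.27 + 29.14 = 245.41 m.
Δh = h(P-4) − h(P-9) = 246.87 − 245.41 = 1.46 m.
Vertical separation Δz = 228.53 − 216.27 = 12.26 m.
|i_v| = |Δh| / Δz = 1.46 / 12.26 = 0.119.
Head is higher in the shallow piezometer, so vertical flow is downward (recharge condition).

|i_v| ≈ 0.119; vertical flow is downward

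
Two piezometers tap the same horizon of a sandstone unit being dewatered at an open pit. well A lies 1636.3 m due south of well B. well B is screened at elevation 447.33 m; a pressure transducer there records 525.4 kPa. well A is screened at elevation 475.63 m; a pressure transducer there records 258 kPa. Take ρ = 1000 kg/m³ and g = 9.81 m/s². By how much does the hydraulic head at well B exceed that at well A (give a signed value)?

Δh ≈ -1.04 m

Pressure head at well B: ψ = P/(ρg) = 525.4×1000 / (1000 × 9.81) = 53.56 m.
Total head at well B: h = z + ψ = 447.33 + 53.56 = 500.89 m.
Pressure head at well A: ψ = P/(ρg) = 258×1000 / (1000 × 9.81) = 26.30 m.
Total head at well A: h = z + ψ = 475.63 + 26.30 = 501.93 m.
Head difference: h(well B) − h(well A) = 500.89 − 501.93 = -1.04 m.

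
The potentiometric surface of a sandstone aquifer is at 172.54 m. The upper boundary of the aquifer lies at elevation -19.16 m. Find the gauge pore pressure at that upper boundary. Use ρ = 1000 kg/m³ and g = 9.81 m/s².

Pressure head at the aquifer top: ψ = h − z = 172.54 − (-19.16) = 191.70 m.
P = ρgψ = 1000 × 9.81 × 191.70 = 1880577 Pa ≈ 1880 kPa.

P ≈ 1880 kPa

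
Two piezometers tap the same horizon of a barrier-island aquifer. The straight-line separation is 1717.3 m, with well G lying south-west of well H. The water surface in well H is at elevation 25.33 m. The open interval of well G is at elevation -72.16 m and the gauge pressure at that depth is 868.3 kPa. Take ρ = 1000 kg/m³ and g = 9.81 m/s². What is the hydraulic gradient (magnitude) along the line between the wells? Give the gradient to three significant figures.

i ≈ 0.00523

Total head at well H: h = 25.33 m (water level in the piezometer is the total head).
Pressure head at well G: ψ = P/(ρg) = 868.3×1000 / (1000 × 9.81) = 88.51 m.
Total head at well G: h = z + ψ = -72.16 + 88.51 = 16.35 m.
Head difference: h(well H) − h(well G) = 25.33 − 16.35 = 8.98 m.
Hydraulic gradient: i = |Δh| / L = 8.98 / 1717.3 = 0.00523.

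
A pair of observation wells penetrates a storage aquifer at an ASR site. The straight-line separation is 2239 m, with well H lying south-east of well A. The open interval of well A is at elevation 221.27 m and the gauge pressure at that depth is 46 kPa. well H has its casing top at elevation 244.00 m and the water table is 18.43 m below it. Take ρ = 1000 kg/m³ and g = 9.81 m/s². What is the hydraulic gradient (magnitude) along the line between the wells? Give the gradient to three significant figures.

Pressure head at well A: ψ = P/(ρg) = 46×1000 / (1000 × 9.81) = 4.69 m.
Total head at well A: h = z + ψ = 221.27 + 4.69 = 225.96 m.
Total head at well H: h = 244.00 − 18.43 = 225.57 m.
Head difference: h(well A) − h(well H) = 225.96 − 225.57 = 0.39 m.
Hydraulic gradient: i = |Δh| / L = 0.39 / 2239 = 0.000174.

i ≈ 0.000174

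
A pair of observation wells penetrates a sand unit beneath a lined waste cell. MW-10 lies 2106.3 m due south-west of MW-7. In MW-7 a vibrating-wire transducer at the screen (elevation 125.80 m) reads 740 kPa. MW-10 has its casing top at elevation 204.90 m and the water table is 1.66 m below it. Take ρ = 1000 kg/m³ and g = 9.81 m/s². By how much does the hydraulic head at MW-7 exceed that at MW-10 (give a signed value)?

Δh ≈ -2.01 m

Pressure head at MW-7: ψ = P/(ρg) = 740×1000 / (1000 × 9.81) = 75.43 m.
Total head at MW-7: h = z + ψ = 125.80 + 75.43 = 201.23 m.
Total head at MW-10: h = 204.90 − 1.66 = 203.24 m.
Head difference: h(MW-7) − h(MW-10) = 201.23 − 203.24 = -2.01 m.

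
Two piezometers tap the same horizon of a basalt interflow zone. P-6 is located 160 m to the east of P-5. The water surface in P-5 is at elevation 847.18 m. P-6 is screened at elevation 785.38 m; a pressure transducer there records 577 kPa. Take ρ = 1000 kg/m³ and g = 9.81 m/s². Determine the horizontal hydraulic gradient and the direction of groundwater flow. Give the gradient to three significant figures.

i ≈ 0.0186; groundwater flows toward the east

Total head at P-5: h = 847.18 m (water level in the piezometer is the total head).
Pressure head at P-6: ψ = P/(ρg) = 577×1000 / (1000 × 9.81) = 58.82 m.
Total head at P-6: h = z + ψ = 785.38 + 58.82 = 844.20 m.
Head difference: h(P-5) − h(P-6) = 847.18 − 844.20 = 2.98 m.
Hydraulic gradient: i = |Δh| / L = 2.98 / 160 = 0.0186.
Flow is from higher to lower head: from P-5 toward P-6, i.e. toward the east.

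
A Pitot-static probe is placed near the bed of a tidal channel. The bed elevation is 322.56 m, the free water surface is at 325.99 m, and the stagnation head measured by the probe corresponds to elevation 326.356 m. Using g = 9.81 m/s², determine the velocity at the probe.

v ≈ 2.68 m/s

Near the bed, under hydrostatic conditions, the piezometric head (z + ψ) equals the free-surface elevation, 325.99 m.
Velocity head = total − piezometric = 326.356 − 325.99 = 0.366 m.
v = √(2g·h_v) = √(2 × 9.81 × 0.366) = 2.68 m/s.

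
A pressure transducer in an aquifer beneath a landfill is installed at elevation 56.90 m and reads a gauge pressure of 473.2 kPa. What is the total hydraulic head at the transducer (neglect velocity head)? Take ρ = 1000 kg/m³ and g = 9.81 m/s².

ψ = P/(ρg) = 473.2×1000 / (1000 × 9.81) = 48.24 m.
h = z + ψ = 56.90 + 48.24 = 105.14 m.

h ≈ 105.14 m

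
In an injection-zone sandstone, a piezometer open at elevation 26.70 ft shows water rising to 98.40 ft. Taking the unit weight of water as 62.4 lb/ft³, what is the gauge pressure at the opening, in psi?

P ≈ 31.1 psi

Pressure head ψ = h − z = 98.40 − 26.70 = 71.70 ft.
P = γ·ψ / 144 = 62.4 × 71.70 / 144 = 31.1 psi.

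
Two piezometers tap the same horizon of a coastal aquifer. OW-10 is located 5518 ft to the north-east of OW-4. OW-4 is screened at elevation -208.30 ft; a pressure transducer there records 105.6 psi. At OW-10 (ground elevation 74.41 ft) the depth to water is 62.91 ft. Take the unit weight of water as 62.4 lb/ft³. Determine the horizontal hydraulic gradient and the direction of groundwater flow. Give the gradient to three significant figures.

i ≈ 0.00433; groundwater flows toward the north-east

Pressure head at OW-4: ψ = 144·P/γ = 144 × 105.6 / 62.4 = 243.69 ft.
Total head at OW-4: h = z + ψ = -208.30 + 243.69 = 35.39 ft.
Total head at OW-10: h = 74.41 − 62.91 = 11.50 ft.
Head difference: h(OW-4) − h(OW-10) = 35.39 − 11.50 = 23.89 ft.
Hydraulic gradient: i = |Δh| / L = 23.89 / 5518 = 0.00433.
Flow is from higher to lower head: from OW-4 toward OW-10, i.e. toward the north-east.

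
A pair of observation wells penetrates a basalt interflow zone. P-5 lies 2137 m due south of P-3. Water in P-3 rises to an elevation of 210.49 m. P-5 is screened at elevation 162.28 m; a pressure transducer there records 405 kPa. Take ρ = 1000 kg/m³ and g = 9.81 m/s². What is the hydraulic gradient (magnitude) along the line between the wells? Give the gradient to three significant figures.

i ≈ 0.00324

Total head at P-3: h = 210.49 m (water level in the piezometer is the total head).
Pressure head at P-5: ψ = P/(ρg) = 405×1000 / (1000 × 9.81) = 41.28 m.
Total head at P-5: h = z + ψ = 162.28 + 41.28 = 203.56 m.
Head difference: h(P-3) − h(P-5) = 210.49 − 203.56 = 6.93 m.
Hydraulic gradient: i = |Δh| / L = 6.93 / 2137 = 0.00324.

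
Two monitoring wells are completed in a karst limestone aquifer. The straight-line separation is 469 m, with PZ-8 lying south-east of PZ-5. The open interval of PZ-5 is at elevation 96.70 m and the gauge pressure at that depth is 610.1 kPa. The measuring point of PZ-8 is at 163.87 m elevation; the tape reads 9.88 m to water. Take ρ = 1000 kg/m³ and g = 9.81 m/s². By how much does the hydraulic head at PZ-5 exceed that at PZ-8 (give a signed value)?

Δh ≈ 4.90 m

Pressure head at PZ-5: ψ = P/(ρg) = 610.1×1000 / (1000 × 9.81) = 62.19 m.
Total head at PZ-5: h = z + ψ = 96.70 + 62.19 = 158.89 m.
Total head at PZ-8: h = 163.87 − 9.88 = 153.99 m.
Head difference: h(PZ-5) − h(PZ-8) = 158.89 − 153.99 = 4.90 m.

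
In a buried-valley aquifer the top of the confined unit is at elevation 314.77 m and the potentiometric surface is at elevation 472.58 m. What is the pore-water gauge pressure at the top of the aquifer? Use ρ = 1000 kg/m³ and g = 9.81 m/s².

Pressure head at the aquifer top: ψ = h − z = 472.58 − 314.77 = 157.81 m.
P = ρgψ = 1000 × 9.81 × 157.81 = 1548116 Pa ≈ 1550 kPa.

P ≈ 1550 kPa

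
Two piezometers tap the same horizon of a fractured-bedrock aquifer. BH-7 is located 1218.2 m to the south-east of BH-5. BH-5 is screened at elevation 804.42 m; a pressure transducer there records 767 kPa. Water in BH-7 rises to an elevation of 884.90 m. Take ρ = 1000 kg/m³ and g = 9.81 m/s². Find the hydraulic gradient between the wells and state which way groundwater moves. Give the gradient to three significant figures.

i ≈ 0.00188; groundwater flows toward the north-west

Pressure head at BH-5: ψ = P/(ρg) = 767×1000 / (1000 × 9.81) = 78.19 m.
Total head at BH-5: h = z + ψ = 804.42 + 78.19 = 882.61 m.
Total head at BH-7: h = 884.90 m (water level in the piezometer is the total head).
Head difference: h(BH-5) − h(BH-7) = 882.61 − 884.90 = -2.29 m.
Hydraulic gradient: i = |Δh| / L = 2.29 / 1218.2 = 0.00188.
Flow is from higher to lower head: from BH-7 toward BH-5, i.e. toward the north-west.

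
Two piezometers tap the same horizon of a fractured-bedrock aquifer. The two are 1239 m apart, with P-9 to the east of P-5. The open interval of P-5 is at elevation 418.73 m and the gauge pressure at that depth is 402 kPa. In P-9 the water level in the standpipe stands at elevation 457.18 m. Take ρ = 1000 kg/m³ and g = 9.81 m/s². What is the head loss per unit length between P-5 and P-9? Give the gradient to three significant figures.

Pressure head at P-5: ψ = P/(ρg) = 402×1000 / (1000 × 9.81) = 40.98 m.
Total head at P-5: h = z + ψ = 418.73 + 40.98 = 459.71 m.
Total head at P-9: h = 457.18 m (water level in the piezometer is the total head).
Head difference: h(P-5) − h(P-9) = 459.71 − 457.18 = 2.53 m.
Hydraulic gradient: i = |Δh| / L = 2.53 / 1239 = 0.00204.

i ≈ 0.00204 m/m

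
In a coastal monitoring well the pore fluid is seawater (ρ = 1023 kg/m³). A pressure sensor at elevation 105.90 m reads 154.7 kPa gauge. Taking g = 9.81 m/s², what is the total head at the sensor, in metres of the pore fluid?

ψ = P/(ρg) = 154.7×1000 / (1023 × 9.81) = 15.42 m.
h = z + ψ = 105.90 + 15.42 = 121.32 m.

h ≈ 121.32 m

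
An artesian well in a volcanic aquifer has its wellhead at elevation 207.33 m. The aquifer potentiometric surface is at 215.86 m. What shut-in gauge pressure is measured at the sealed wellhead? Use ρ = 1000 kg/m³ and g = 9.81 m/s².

Head above the cap: Δh = 215.86 − 207.33 = 8.53 m.
P = ρgΔh = 1000 × 9.81 × 8.53 = 83679 Pa ≈ 83.7 kPa.

P ≈ 83.7 kPa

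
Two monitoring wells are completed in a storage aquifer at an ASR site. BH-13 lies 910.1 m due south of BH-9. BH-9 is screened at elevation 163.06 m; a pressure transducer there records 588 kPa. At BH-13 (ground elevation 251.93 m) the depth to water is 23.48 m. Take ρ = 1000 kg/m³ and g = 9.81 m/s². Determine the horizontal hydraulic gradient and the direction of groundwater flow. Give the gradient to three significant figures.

Pressure head at BH-9: ψ = P/(ρg) = 588×1000 / (1000 × 9.81) = 59.94 m.
Total head at BH-9: h = z + ψ = 163.06 + 59.94 = 223.00 m.
Total head at BH-13: h = 251.93 − 23.48 = 228.45 m.
Head difference: h(BH-9) − h(BH-13) = 223.00 − 228.45 = -5.45 m.
Hydraulic gradient: i = |Δh| / L = 5.45 / 910.1 = 0.00599.
Flow is from higher to lower head: from BH-13 toward BH-9, i.e. toward the north.

i ≈ 0.00599; groundwater flows toward the north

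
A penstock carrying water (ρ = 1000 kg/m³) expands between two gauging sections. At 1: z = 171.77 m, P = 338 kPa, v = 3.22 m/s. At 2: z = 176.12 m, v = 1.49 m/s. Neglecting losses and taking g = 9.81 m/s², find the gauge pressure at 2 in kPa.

P₂ ≈ 299 kPa

Pressure head at 1: ψ₁ = P₁/(ρg) = 338×1000 / (1000 × 9.81) = 34.45 m.
Velocity heads: v₁²/2g = 3.22²/19.62 = 0.528 m; v₂²/2g = 1.49²/19.62 = 0.113 m.
Total head H = z₁ + ψ₁ + v₁²/2g = 171.77 + 34.45 + 0.528 = 206.75 m.
ψ₂ = H − z₂ − v₂²/2g = 206.75 − 176.12 − 0.113 = 30.52 m.
P₂ = ρgψ₂ = 1000 × 9.81 × 30.52 ≈ 299 kPa.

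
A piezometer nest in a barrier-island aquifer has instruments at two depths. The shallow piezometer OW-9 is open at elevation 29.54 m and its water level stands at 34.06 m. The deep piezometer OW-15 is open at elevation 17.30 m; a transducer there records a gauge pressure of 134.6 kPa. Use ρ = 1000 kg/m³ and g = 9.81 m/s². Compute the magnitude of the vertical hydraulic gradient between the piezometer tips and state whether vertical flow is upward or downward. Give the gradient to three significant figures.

|i_v| ≈ 0.248; vertical flow is downward

Total head at OW-9: h = 34.06 m (water level in the standpipe).
Pressure head at OW-15: ψ = P/(ρg) = 134.6×1000 / (1000 × 9.81) = 13.72 m.
Total head at OW-15: h = z + ψ = 17.30 + 13.72 = 31.02 m.
Δh = h(OW-9) − h(OW-15) = 34.06 − 31.02 = 3.04 m.
Vertical separation Δz = 29.54 − 17.30 = 12.24 m.
|i_v| = |Δh| / Δz = 3.04 / 12.24 = 0.248.
Head is higher in the shallow piezometer, so vertical flow is downward (recharge condition).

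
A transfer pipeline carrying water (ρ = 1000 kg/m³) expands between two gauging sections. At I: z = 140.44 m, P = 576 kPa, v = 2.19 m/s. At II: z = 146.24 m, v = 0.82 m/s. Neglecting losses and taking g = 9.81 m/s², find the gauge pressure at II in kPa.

Pressure head at I: ψ₁ = P₁/(ρg) = 576×1000 / (1000 × 9.81) = 58.72 m.
Velocity heads: v₁²/2g = 2.19²/19.62 = 0.244 m; v₂²/2g = 0.82²/19.62 = 0.034 m.
Total head H = z₁ + ψ₁ + v₁²/2g = 140.44 + 58.72 + 0.244 = 199.40 m.
ψ₂ = H − z₂ − v₂²/2g = 199.40 − 146.24 − 0.034 = 53.13 m.
P₂ = ρgψ₂ = 1000 × 9.81 × 53.13 ≈ 521 kPa.

P₂ ≈ 521 kPa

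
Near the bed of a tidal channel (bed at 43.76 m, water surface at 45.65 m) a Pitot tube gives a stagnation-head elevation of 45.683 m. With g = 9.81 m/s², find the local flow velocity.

v ≈ 0.805 m/s

Near the bed, under hydrostatic conditions, the piezometric head (z + ψ) equals the free-surface elevation, 45.65 m.
Velocity head = total − piezometric = 45.683 − 45.65 = 0.033 m.
v = √(2g·h_v) = √(2 × 9.81 × 0.033) = 0.805 m/s.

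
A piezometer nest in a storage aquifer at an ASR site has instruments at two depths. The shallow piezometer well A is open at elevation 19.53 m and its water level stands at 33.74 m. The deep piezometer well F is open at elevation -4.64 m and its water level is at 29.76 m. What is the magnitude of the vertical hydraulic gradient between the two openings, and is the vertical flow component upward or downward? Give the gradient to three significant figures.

Total head at well A: h = 33.74 m (water level in the standpipe).
Total head at well F: h = 29.76 m.
Δh = h(well A) − h(well F) = 33.74 − 29.76 = 3.98 m.
Vertical separation Δz = 19.53 − (-4.64) = 24.17 m.
|i_v| = |Δh| / Δz = 3.98 / 24.17 = 0.165.
Head is higher in the shallow piezometer, so vertical flow is downward (recharge condition).

|i_v| ≈ 0.165; vertical flow is downward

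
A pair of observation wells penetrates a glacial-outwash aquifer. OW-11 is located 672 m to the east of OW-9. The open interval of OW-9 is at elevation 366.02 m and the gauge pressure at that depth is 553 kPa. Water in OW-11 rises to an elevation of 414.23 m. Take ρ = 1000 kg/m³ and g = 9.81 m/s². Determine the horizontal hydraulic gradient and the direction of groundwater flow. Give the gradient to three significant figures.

Pressure head at OW-9: ψ = P/(ρg) = 553×1000 / (1000 × 9.81) = 56.37 m.
Total head at OW-9: h = z + ψ = 366.02 + 56.37 = 422.39 m.
Total head at OW-11: h = 414.23 m (water level in the piezometer is the total head).
Head difference: h(OW-9) − h(OW-11) = 422.39 − 414.23 = 8.16 m.
Hydraulic gradient: i = |Δh| / L = 8.16 / 672 = 0.0121.
Flow is from higher to lower head: from OW-9 toward OW-11, i.e. toward the east.

i ≈ 0.0121; groundwater flows toward the east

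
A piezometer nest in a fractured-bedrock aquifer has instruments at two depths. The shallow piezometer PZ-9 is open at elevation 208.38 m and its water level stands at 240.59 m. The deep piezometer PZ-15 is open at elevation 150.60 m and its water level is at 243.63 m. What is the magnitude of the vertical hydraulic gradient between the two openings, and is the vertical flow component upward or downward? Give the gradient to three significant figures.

Total head at PZ-9: h = 240.59 m (water level in the standpipe).
Total head at PZ-15: h = 243.63 m.
Δh = h(PZ-9) − h(PZ-15) = 240.59 − 243.63 = -3.04 m.
Vertical separation Δz = 208.38 − 150.60 = 57.78 m.
|i_v| = |Δh| / Δz = 3.04 / 57.78 = 0.0526.
Head is higher in the deep piezometer, so vertical flow is upward (discharge condition).

|i_v| ≈ 0.0526; vertical flow is upward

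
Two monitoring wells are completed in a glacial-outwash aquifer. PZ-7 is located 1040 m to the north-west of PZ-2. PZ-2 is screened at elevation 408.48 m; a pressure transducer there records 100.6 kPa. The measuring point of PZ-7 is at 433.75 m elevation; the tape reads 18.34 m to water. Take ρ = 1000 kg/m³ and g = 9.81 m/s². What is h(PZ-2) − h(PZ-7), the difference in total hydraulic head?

Δh ≈ 3.32 m

Pressure head at PZ-2: ψ = P/(ρg) = 100.6×1000 / (1000 × 9.81) = 10.25 m.
Total head at PZ-2: h = z + ψ = 408.48 + 10.25 = 418.73 m.
Total head at PZ-7: h = 433.75 − 18.34 = 415.41 m.
Head difference: h(PZ-2) − h(PZ-7) = 418.73 − 415.41 = 3.32 m.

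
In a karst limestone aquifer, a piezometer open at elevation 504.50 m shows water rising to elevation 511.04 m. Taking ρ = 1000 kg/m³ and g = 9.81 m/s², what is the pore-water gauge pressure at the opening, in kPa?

P ≈ 64.2 kPa

Pressure head ψ = h − z = 511.04 − 504.50 = 6.54 m.
P = ρgψ = 1000 × 9.81 × 6.54 = 64157 Pa ≈ 64.2 kPa.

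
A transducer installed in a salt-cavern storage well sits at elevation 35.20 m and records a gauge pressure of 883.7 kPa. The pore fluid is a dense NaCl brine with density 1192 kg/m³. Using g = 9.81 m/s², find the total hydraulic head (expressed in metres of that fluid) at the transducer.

h ≈ 110.77 m

ψ = P/(ρg) = 883.7×1000 / (1192 × 9.81) = 75.57 m.
h = z + ψ = 35.20 + 75.57 = 110.77 m.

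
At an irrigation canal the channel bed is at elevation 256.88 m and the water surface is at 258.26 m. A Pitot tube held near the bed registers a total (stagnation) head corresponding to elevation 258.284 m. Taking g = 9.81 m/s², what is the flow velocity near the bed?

Near the bed, under hydrostatic conditions, the piezometric head (z + ψ) equals the free-surface elevation, 258.26 m.
Velocity head = total − piezometric = 258.284 − 258.26 = 0.024 m.
v = √(2g·h_v) = √(2 × 9.81 × 0.024) = 0.686 m/s.

v ≈ 0.686 m/s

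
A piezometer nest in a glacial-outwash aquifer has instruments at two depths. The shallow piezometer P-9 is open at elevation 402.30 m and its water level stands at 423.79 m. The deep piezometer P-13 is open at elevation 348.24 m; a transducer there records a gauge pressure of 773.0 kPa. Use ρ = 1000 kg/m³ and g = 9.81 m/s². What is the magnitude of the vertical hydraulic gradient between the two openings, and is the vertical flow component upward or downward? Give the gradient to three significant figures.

|i_v| ≈ 0.0601; vertical flow is upward

Total head at P-9: h = 423.79 m (water level in the standpipe).
Pressure head at P-13: ψ = P/(ρg) = 773.0×1000 / (1000 × 9.81) = 78.80 m.
Total head at P-13: h = z + ψ = 348.24 + 78.80 = 427.04 m.
Δh = h(P-9) − h(P-13) = 423.79 − 427.04 = -3.25 m.
Vertical separation Δz = 402.30 − 348.24 = 54.06 m.
|i_v| = |Δh| / Δz = 3.25 / 54.06 = 0.0601.
Head is higher in the deep piezometer, so vertical flow is upward (discharge condition).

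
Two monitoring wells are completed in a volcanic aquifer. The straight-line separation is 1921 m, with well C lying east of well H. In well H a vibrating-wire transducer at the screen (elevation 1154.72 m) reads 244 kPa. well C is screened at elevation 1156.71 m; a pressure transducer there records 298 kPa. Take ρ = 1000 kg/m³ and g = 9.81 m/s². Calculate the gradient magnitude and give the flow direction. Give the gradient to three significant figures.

Pressure head at well H: ψ = P/(ρg) = 244×1000 / (1000 × 9.81) = 24.87 m.
Total head at well H: h = z + ψ = 1154.72 + 24.87 = 1179.59 m.
Pressure head at well C: ψ = P/(ρg) = 298×1000 / (1000 × 9.81) = 30.38 m.
Total head at well C: h = z + ψ = 1156.71 + 30.38 = 1187.09 m.
Head difference: h(well H) − h(well C) = 1179.59 − 1187.09 = -7.50 m.
Hydraulic gradient: i = |Δh| / L = 7.50 / 1921 = 0.00390.
Flow is from higher to lower head: from well C toward well H, i.e. toward the west.

i ≈ 0.00390; groundwater flows toward the west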